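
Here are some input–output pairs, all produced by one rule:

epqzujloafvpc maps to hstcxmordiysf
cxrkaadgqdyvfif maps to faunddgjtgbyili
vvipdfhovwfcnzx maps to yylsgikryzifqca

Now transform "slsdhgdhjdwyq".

Looking at the pairs, the operation is to shift every letter 3 places forward in the alphabet (wrapping around).
On "slsdhgdhjdwyq" that produces "vovgkjgkmgzbt".

vovgkjgkmgzbt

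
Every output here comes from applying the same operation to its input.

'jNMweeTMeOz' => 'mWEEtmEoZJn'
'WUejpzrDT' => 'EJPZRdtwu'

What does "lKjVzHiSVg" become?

JvZhIsvGLk

What's happening: flip the case of every letter, then move the first 2 characters to the end (rotate left by 2).
Working it through for "lKjVzHiSVg": intermediate "LkJvZhIsvG", final "JvZhIsvGLk".
(Check on "WUejpzrDT": → "wuEJPZRdt" → "EJPZRdtwu" ✓)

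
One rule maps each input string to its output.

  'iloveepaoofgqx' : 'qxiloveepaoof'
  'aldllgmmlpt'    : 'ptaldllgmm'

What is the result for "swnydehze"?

zeswnyde

In each case the input is transformed by: move the last 3 characters to the front (rotate right by 3), then delete the first character.
For "swnydehze", step one produces "hzeswnyde"; step two turns that into "zeswnyde".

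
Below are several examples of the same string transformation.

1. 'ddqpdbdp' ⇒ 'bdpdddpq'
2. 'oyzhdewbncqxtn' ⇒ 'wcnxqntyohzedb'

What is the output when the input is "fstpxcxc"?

Rule — swap each adjacent pair of characters (1↔2, 3↔4, ...), then swap the front and back halves of the string.
Working it through for "fstpxcxc": intermediate "sfptcxcx", final "cxcxsfpt".

cxcxsfpt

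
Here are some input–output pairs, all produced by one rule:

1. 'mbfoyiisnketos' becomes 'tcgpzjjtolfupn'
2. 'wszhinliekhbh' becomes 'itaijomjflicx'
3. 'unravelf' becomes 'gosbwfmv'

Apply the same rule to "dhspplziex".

yitqqmajfe

The pattern: shift every letter 1 place forward in the alphabet (wrapping around), then swap the first and last characters.
"dhspplziex" → "eitqqmajfy" → "yitqqmajfe".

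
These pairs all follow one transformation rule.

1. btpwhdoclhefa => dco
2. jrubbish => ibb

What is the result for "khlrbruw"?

The transformation: take characters alternately from the front and the back (1st, last, 2nd, 2nd-last, ...), then keep only the last 3 characters.
Doing the same to "khlrbruw": "rrb".

rrb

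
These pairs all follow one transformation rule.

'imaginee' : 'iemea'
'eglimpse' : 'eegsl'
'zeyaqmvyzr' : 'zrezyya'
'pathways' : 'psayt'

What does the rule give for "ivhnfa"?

iav

The rule is to take characters alternately from the front and the back (1st, last, 2nd, 2nd-last, ...), then delete the last 3 characters.
On "ivhnfa": the first step gives "iavfhn", and the second then gives "iav".
(Check on "pathways": → "psaytahw" → "psayt" ✓)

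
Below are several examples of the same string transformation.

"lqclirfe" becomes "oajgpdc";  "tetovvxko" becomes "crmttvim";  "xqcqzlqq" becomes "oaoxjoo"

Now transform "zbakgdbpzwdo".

zyiebznxubm

The pattern: shift every letter 2 places backward in the alphabet (wrapping around), then delete the first character.
Working it through for "zbakgdbpzwdo": intermediate "xzyiebznxubm", final "zyiebznxubm".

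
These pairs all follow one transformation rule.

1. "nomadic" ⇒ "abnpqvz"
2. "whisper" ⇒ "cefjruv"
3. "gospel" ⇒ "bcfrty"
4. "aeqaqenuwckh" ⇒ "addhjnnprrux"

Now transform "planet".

acgnry

In each case the input is transformed by: shift every letter 13 places forward in the alphabet (wrapping around) — i.e. ROT13, then sort the characters into alphabetical order.
"planet" → "acgnry".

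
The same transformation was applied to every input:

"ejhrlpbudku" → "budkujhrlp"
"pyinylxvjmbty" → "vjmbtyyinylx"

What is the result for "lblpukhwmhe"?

hwmheblpuk

What's happening: delete the first character, then swap the front and back halves of the string.
On "lblpukhwmhe": the first step gives "blpukhwmhe", and the second then gives "hwmheblpuk".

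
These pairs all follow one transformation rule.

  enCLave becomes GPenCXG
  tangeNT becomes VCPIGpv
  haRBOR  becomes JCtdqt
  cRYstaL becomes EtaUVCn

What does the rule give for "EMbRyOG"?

goDtAqi

The rule is to flip the case of every letter, then shift every letter 2 places forward in the alphabet (wrapping around).
On "EMbRyOG": the first step gives "emBrYog", and the second then gives "goDtAqi".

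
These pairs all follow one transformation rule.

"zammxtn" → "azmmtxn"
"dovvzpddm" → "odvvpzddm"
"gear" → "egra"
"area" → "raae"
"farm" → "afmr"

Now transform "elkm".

lemk

Each output is the input with this applied: swap each adjacent pair of characters (1↔2, 3↔4, ...).
Doing the same to "elkm": "lemk".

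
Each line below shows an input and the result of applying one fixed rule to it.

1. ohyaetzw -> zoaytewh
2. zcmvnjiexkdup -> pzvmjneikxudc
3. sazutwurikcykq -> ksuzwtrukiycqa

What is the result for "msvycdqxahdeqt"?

qmyvdcxqhaedts

The transformation: swap each adjacent pair of characters (1↔2, 3↔4, ...), then swap the first and last characters.
Applying both steps to "msvycdqxahdeqt": "smyvdcxqhaedtq", then "qmyvdcxqhaedts".
(Check on "zcmvnjiexkdup": → "czvmjneikxudp" → "pzvmjneikxudc" ✓)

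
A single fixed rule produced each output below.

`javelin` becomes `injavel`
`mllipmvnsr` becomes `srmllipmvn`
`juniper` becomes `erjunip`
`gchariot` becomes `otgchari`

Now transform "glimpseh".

The transformation: move the last 2 characters to the front (rotate right by 2).
So "glimpseh" becomes "ehglimps".

ehglimps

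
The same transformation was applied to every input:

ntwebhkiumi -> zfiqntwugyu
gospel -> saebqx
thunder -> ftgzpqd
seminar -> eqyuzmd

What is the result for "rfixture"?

drujfgdq

The rule is to shift every letter 12 places forward in the alphabet (wrapping around).
Applying that to "rfixture" gives "drujfgdq".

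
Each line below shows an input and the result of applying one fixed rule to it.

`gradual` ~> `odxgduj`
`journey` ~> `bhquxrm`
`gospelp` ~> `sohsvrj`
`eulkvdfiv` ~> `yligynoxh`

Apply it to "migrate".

Each output is the input with this applied: reverse the string, then shift every letter 3 places forward in the alphabet (wrapping around).
Doing the same to "migrate": "hwdujlp".

hwdujlp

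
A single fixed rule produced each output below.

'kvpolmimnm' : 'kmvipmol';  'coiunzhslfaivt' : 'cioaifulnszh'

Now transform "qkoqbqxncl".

The pattern: delete the last 2 characters, then take characters alternately from the front and the back (1st, last, 2nd, 2nd-last, ...).
"qkoqbqxncl" → "qkoqbqxn" → "qnkxoqqb".

qnkxoqqb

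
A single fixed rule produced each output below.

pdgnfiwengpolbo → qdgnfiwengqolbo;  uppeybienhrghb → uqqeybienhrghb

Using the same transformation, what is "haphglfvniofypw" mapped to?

The pattern: replace every "p" with "q".
Doing the same to "haphglfvniofypw": "haqhglfvniofyqw".

haqhglfvniofyqw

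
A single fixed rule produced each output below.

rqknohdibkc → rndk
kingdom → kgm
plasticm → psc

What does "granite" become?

What's happening: keep one character in every 3, starting at position 1 (positions 1st, 4th, 7th, ...).
"granite" → "gne".

gne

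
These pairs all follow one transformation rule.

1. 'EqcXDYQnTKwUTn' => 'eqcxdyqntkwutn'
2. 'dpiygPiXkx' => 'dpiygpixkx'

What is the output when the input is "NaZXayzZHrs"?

In each case the input is transformed by: convert every letter to lowercase.
"NaZXayzZHrs" → "nazxayzzhrs".

nazxayzzhrs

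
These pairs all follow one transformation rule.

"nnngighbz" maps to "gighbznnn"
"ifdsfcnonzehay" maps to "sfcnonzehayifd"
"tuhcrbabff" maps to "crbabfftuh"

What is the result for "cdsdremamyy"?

dremamyycds

The rule is to move the first 3 characters to the end (rotate left by 3).
"cdsdremamyy" → "dremamyycds".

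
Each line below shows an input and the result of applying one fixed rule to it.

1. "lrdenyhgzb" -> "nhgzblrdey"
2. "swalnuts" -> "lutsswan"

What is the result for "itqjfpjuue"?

fjuueitqjp

What's happening: swap the front and back halves of the string, then swap the first and last characters.
Working it through for "itqjfpjuue": intermediate "pjuueitqjf", final "fjuueitqjp".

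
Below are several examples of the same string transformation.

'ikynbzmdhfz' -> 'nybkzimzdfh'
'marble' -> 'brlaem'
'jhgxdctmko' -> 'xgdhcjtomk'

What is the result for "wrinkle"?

What's happening: move the first 3 characters to the end (rotate left by 3), then take characters alternately from the front and the back (1st, last, 2nd, 2nd-last, ...).
On "wrinkle": the first step gives "nklewri", and the second then gives "nikrlwe".
(Check on "marble": → "blemar" → "brlaem" ✓)

nikrlwe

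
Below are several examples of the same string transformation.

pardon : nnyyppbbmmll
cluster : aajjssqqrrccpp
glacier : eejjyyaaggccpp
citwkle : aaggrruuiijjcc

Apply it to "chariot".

The rule is to shift every letter 2 places backward in the alphabet (wrapping around), then double every character.
On "chariot": the first step gives "afypgmr", and the second then gives "aaffyyppggmmrr".
(Check on "cluster": → "ajsqrcp" → "aajjssqqrrccpp" ✓)

aaffyyppggmmrr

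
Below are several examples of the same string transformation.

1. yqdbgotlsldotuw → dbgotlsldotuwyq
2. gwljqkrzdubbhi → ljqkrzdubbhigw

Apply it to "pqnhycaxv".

nhycaxvpq

In each case the input is transformed by: move the first 2 characters to the end (rotate left by 2).
Applying that to "pqnhycaxv" gives "nhycaxvpq".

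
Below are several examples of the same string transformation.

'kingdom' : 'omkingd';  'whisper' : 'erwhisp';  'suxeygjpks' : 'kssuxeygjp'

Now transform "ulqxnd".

ndulqx

Looking at the pairs, the operation is to move the last 2 characters to the front (rotate right by 2).
"ulqxnd" → "ndulqx".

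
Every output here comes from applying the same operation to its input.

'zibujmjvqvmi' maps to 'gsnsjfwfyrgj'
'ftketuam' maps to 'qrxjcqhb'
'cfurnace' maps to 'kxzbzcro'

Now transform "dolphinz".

efkwalim

The rule is to shift every letter 3 places backward in the alphabet (wrapping around), then swap the front and back halves of the string.
"dolphinz" → "efkwalim".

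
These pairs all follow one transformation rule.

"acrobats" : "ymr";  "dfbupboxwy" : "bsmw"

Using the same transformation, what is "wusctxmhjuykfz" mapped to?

The rule is to keep one character in every 3, starting at position 1 (positions 1st, 4th, 7th, ...), then shift every letter 2 places backward in the alphabet (wrapping around).
Doing the same to "wusctxmhjuykfz": "uaksd".
(Check on "acrobats": → "aot" → "ymr" ✓)

uaksd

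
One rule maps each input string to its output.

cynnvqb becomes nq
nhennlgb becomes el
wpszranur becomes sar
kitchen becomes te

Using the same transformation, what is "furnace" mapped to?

rc

What's happening: keep one character in every 3, starting at position 3 (positions 3rd, 6th, 9th, ...).
Applying that to "furnace" gives "rc".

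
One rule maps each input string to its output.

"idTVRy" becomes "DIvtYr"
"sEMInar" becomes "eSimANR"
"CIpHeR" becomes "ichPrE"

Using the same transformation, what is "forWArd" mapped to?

What's happening: flip the case of every letter, then swap each adjacent pair of characters (1↔2, 3↔4, ...).
For "forWArd", step one produces "FORwaRD"; step two turns that into "OFwRRaD".

OFwRRaD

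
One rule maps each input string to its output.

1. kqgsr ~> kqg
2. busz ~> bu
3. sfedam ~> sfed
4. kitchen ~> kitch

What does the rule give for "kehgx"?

Looking at the pairs, the operation is to delete the last 2 characters.
Doing the same to "kehgx": "keh".

keh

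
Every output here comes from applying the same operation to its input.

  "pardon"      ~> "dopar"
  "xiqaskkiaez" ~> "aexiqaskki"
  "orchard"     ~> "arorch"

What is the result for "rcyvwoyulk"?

ulrcyvwoy

In each case the input is transformed by: delete the last character, then move the last 2 characters to the front (rotate right by 2).
Working it through for "rcyvwoyulk": intermediate "rcyvwoyul", final "ulrcyvwoy".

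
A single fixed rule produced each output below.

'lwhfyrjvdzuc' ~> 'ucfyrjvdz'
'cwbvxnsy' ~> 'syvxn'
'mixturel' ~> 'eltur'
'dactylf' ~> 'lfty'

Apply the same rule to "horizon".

oniz

Rule — delete the first 3 characters, then move the last 2 characters to the front (rotate right by 2).
Working it through for "horizon": intermediate "izon", final "oniz".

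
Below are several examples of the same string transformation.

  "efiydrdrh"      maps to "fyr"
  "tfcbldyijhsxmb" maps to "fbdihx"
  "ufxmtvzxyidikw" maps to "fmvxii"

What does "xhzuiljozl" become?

The transformation: delete the last 2 characters, then keep every other character starting from the second (positions 2nd, 4th, 6th, ...).
Starting from "xhzuiljozl": after the first operation, "xhzuiljo"; after the second, "hulo".
(Check on "efiydrdrh": → "efiydrd" → "fyr" ✓)

hulo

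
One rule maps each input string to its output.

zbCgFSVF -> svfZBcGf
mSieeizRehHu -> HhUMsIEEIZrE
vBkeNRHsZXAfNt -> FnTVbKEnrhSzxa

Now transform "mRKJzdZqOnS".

The transformation: move the last 3 characters to the front (rotate right by 3), then flip the case of every letter.
Starting from "mRKJzdZqOnS": after the first operation, "OnSmRKJzdZq"; after the second, "oNsMrkjZDzQ".

oNsMrkjZDzQ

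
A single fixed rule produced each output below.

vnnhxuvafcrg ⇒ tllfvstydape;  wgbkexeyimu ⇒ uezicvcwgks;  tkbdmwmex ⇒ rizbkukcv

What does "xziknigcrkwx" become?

vxgilgeapiuv

The transformation: shift every letter 2 places backward in the alphabet (wrapping around).
For "xziknigcrkwx" the result is "vxgilgeapiuv".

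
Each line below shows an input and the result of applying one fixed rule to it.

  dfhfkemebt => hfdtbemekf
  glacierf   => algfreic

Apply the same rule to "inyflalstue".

The pattern: move the first 3 characters to the end (rotate left by 3), then reverse the string.
On "inyflalstue": the first step gives "flalstueiny", and the second then gives "ynieutslalf".
(Check on "glacierf": → "cierfgla" → "algfreic" ✓)

ynieutslalf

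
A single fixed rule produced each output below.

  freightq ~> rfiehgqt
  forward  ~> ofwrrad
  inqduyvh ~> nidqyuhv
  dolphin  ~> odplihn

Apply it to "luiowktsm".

The pattern: swap each adjacent pair of characters (1↔2, 3↔4, ...).
For "luiowktsm" the result is "uloikwstm".

uloikwstm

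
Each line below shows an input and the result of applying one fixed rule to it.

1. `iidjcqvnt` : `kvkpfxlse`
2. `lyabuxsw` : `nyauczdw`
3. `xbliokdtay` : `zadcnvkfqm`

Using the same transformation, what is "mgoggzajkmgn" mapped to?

opiiqoimilbc

Looking at the pairs, the operation is to shift every letter 2 places forward in the alphabet (wrapping around), then take characters alternately from the front and the back (1st, last, 2nd, 2nd-last, ...).
Working it through for "mgoggzajkmgn": intermediate "oiqiibclmoip", final "opiiqoimilbc".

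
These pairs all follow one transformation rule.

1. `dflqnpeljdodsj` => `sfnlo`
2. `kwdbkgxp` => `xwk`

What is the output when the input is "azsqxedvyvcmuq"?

uzxvc

Rule — move the last 3 characters to the front (rotate right by 3), then keep one character in every 3, starting at position 2 (positions 2nd, 5th, 8th, ...).
So "azsqxedvyvcmuq" becomes "uzxvc".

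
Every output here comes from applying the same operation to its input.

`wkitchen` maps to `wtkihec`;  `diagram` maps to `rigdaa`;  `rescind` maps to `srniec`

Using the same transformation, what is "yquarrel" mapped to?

yurrqea

What's happening: delete the last character, then sort the characters into reverse alphabetical order.
Applying that to "yquarrel" gives "yurrqea".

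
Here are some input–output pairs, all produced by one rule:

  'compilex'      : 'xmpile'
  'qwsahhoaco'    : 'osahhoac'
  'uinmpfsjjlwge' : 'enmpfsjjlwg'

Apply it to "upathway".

The pattern: delete the first 2 characters, then move the last character to the front.
Applying both steps to "upathway": "athway", then "yathwa".

yathwa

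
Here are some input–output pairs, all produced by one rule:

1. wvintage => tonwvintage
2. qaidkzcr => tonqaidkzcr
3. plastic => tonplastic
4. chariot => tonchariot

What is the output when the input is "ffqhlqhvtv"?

In each case the input is transformed by: prepend "ton".
Doing the same to "ffqhlqhvtv": "tonffqhlqhvtv".

tonffqhlqhvtv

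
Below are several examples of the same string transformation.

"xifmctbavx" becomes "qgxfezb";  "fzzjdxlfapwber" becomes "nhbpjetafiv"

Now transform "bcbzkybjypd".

The pattern: delete the first 3 characters, then shift every letter 4 places forward in the alphabet (wrapping around).
Working it through for "bcbzkybjypd": intermediate "zkybjypd", final "docfncth".

docfncth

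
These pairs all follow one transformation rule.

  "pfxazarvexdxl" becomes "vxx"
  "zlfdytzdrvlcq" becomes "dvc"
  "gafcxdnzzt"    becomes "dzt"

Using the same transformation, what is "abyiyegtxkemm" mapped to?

The pattern: keep every other character starting from the second (positions 2nd, 4th, 6th, ...), then keep only the last 3 characters.
Applying both steps to "abyiyegtxkemm": "bietkm", then "tkm".

tkm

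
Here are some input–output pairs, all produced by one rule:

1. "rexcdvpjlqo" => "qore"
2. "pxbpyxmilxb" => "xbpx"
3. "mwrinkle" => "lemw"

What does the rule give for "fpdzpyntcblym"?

ymfp

Looking at the pairs, the operation is to move the last 2 characters to the front (rotate right by 2), then keep only the first 4 characters.
On "fpdzpyntcblym" that produces "ymfp".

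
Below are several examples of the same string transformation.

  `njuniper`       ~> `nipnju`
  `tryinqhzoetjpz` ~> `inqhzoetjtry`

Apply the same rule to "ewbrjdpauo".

rjdpaewb

The transformation: delete the last 2 characters, then move the first 3 characters to the end (rotate left by 3).
"ewbrjdpauo" → "ewbrjdpa" → "rjdpaewb".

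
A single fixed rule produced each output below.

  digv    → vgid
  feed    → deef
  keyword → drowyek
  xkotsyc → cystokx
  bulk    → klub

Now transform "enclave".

The pattern: reverse the string.
On "enclave" that produces "evalcne".

evalcne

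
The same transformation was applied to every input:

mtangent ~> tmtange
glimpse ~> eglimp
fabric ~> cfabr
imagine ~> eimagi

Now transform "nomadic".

The rule is to move the last character to the front, then delete the last character.
For "nomadic", step one produces "cnomadi"; step two turns that into "cnomad".
(Check on "mtangent": → "tmtangen" → "tmtange" ✓)

cnomad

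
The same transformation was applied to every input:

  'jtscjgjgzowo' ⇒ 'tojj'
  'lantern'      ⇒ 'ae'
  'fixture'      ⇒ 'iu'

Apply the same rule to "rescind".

ei

In each case the input is transformed by: take characters alternately from the front and the back (1st, last, 2nd, 2nd-last, ...), then keep one character in every 3, starting at position 3 (positions 3rd, 6th, 9th, ...).
"rescind" → "rdensic" → "ei".
(Check on "jtscjgjgzowo": → "jotwsoczjggj" → "tojj" ✓)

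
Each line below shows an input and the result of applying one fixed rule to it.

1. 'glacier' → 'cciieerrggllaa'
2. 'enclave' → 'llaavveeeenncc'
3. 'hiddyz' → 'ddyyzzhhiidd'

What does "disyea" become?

yyeeaaddiiss

The rule is to move the first 3 characters to the end (rotate left by 3), then double every character.
For "disyea", step one produces "yeadis"; step two turns that into "yyeeaaddiiss".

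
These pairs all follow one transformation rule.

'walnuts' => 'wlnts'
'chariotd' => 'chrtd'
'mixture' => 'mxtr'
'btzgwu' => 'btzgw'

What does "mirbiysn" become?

mrbysn

What's happening: remove every vowel.
So "mirbiysn" becomes "mrbysn".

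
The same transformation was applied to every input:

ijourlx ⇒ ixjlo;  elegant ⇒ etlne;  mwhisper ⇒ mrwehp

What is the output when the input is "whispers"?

wshrie

The pattern: take characters alternately from the front and the back (1st, last, 2nd, 2nd-last, ...), then delete the last 2 characters.
"whispers" → "wshriesp" → "wshrie".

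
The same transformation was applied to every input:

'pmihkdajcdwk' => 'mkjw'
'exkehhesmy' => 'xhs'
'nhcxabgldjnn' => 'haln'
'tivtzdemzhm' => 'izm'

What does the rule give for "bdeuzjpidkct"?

Rule — delete the last character, then keep one character in every 3, starting at position 2 (positions 2nd, 5th, 8th, ...).
On "bdeuzjpidkct": the first step gives "bdeuzjpidkc", and the second then gives "dzic".

dzic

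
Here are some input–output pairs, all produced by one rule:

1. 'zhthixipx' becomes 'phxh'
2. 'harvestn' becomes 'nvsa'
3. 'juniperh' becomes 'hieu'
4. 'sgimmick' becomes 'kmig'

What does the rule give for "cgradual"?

The rule is to keep every other character starting from the second (positions 2nd, 4th, 6th, ...), then swap the first and last characters.
Working it through for "cgradual": intermediate "gaul", final "laug".

laug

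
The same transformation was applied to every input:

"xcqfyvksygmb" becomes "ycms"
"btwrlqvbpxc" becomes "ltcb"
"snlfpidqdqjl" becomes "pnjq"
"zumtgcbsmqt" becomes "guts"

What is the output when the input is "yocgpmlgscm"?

pomg

Each output is the input with this applied: keep one character in every 3, starting at position 2 (positions 2nd, 5th, 8th, ...), then swap each adjacent pair of characters (1↔2, 3↔4, ...).
On "yocgpmlgscm": the first step gives "opgm", and the second then gives "pomg".
(Check on "zumtgcbsmqt": → "ugst" → "guts" ✓)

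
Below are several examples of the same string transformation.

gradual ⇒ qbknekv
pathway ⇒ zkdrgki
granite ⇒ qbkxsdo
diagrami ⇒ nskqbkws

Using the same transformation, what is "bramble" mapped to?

What's happening: shift every letter 10 places forward in the alphabet (wrapping around).
Doing the same to "bramble": "lbkwlvo".

lbkwlvo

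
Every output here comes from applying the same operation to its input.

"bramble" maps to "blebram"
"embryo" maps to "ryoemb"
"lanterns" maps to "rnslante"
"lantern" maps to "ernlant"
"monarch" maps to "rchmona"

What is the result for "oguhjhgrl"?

grloguhjh

The rule is to move the last 3 characters to the front (rotate right by 3).
So "oguhjhgrl" becomes "grloguhjh".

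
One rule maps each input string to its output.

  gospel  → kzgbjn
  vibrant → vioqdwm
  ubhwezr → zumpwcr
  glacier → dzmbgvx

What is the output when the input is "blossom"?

Rule — shift every letter 5 places backward in the alphabet (wrapping around), then move the last 3 characters to the front (rotate right by 3).
So "blossom" becomes "njhwgjn".

njhwgjn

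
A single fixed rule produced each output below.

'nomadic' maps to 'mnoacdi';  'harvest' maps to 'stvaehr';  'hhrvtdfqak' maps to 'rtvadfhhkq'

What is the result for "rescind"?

nrscdei

The rule is to sort the characters into alphabetical order, then move the last 3 characters to the front (rotate right by 3).
For "rescind", step one produces "cdeinrs"; step two turns that into "nrscdei".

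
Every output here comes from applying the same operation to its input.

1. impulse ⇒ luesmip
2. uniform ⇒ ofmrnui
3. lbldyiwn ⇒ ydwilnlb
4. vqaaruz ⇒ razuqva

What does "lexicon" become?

cinoelx

In each case the input is transformed by: move the first 3 characters to the end (rotate left by 3), then swap each adjacent pair of characters (1↔2, 3↔4, ...).
Working it through for "lexicon": intermediate "iconlex", final "cinoelx".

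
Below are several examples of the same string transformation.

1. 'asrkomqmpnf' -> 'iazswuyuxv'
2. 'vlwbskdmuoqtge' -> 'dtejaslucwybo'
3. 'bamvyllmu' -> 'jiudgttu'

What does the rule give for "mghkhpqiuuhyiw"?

uopspxyqccpgq

What's happening: delete the last character, then shift every letter 8 places forward in the alphabet (wrapping around).
Applying both steps to "mghkhpqiuuhyiw": "mghkhpqiuuhyi", then "uopspxyqccpgq".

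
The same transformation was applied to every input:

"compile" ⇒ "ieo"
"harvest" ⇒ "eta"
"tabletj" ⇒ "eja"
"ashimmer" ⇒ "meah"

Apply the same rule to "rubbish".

ihu

Each output is the input with this applied: move the first 3 characters to the end (rotate left by 3), then keep every other character starting from the second (positions 2nd, 4th, 6th, ...).
On "rubbish": the first step gives "bishrub", and the second then gives "ihu".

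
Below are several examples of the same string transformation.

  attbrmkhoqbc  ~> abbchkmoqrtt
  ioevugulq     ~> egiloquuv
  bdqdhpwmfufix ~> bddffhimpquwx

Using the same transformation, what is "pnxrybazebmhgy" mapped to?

In each case the input is transformed by: sort the characters into alphabetical order.
So "pnxrybazebmhgy" becomes "abbeghmnprxyyz".

abbeghmnprxyyz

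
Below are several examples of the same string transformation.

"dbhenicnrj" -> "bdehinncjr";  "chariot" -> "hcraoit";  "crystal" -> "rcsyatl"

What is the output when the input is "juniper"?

ujinepr

In each case the input is transformed by: swap each adjacent pair of characters (1↔2, 3↔4, ...).
Doing the same to "juniper": "ujinepr".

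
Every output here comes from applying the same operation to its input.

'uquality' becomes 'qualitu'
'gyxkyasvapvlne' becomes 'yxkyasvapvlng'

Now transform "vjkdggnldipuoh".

Rule — delete the last character, then move the first character to the end.
Doing the same to "vjkdggnldipuoh": "jkdggnldipuov".

jkdggnldipuov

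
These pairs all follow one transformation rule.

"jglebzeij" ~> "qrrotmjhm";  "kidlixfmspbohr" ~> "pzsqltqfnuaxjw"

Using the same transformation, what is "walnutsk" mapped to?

aseitvcb

In each case the input is transformed by: shift every letter 8 places forward in the alphabet (wrapping around), then move the last 2 characters to the front (rotate right by 2).
Working it through for "walnutsk": intermediate "eitvcbas", final "aseitvcb".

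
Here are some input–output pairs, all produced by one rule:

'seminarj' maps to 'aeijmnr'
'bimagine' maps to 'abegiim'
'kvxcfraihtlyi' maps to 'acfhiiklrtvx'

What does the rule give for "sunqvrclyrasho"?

achlnoqrrssuv

Each output is the input with this applied: sort the characters into alphabetical order, then delete the last character.
For "sunqvrclyrasho", step one produces "achlnoqrrssuvy"; step two turns that into "achlnoqrrssuv".
(Check on "kvxcfraihtlyi": → "acfhiiklrtvxy" → "acfhiiklrtvx" ✓)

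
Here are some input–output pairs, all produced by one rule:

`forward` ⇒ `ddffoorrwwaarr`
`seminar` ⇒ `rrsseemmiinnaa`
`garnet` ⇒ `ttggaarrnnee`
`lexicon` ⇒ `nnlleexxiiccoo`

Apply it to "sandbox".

xxssaannddbboo

What's happening: move the last character to the front, then double every character.
Working it through for "sandbox": intermediate "xsandbo", final "xxssaannddbboo".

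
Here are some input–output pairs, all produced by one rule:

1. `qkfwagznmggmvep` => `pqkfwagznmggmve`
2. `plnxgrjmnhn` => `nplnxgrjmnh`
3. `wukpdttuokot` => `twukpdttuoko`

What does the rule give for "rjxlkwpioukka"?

arjxlkwpioukk

Looking at the pairs, the operation is to move the last character to the front.
Doing the same to "rjxlkwpioukka": "arjxlkwpioukk".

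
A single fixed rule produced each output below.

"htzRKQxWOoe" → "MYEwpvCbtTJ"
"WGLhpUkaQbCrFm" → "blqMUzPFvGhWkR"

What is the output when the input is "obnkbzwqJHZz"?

The transformation: shift every letter 5 places forward in the alphabet (wrapping around), then flip the case of every letter.
Starting from "obnkbzwqJHZz": after the first operation, "tgspgebvOMEe"; after the second, "TGSPGEBVomeE".

TGSPGEBVomeE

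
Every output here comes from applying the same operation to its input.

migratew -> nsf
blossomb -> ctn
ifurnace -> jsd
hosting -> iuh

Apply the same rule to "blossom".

ctn

Rule — keep one character in every 3, starting at position 1 (positions 1st, 4th, 7th, ...), then shift every letter 1 place forward in the alphabet (wrapping around).
Applying both steps to "blossom": "bsm", then "ctn".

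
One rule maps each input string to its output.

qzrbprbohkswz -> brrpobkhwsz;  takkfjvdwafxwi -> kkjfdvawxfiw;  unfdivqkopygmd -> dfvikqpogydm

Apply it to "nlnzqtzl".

Looking at the pairs, the operation is to delete the first 2 characters, then swap each adjacent pair of characters (1↔2, 3↔4, ...).
For "nlnzqtzl", step one produces "nzqtzl"; step two turns that into "zntqlz".

zntqlz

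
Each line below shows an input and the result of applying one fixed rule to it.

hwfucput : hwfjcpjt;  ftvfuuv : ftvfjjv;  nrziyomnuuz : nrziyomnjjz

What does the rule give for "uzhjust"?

jzhjjst

In each case the input is transformed by: replace every "u" with "j".
So "uzhjust" becomes "jzhjjst".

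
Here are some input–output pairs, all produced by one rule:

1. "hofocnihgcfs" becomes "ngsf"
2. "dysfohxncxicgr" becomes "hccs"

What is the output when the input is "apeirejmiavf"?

eife

The rule is to keep one character in every 3, starting at position 3 (positions 3rd, 6th, 9th, ...), then move the first character to the end.
Working it through for "apeirejmiavf": intermediate "eeif", final "eife".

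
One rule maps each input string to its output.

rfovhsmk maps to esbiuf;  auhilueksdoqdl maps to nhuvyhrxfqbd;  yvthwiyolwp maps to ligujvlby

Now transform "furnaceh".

sheanp

Each output is the input with this applied: delete the last 2 characters, then shift every letter 13 places forward in the alphabet (wrapping around) — i.e. ROT13.
Working it through for "furnaceh": intermediate "furnac", final "sheanp".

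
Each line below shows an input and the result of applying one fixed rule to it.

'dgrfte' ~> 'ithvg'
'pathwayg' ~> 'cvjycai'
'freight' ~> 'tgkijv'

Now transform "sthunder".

In each case the input is transformed by: delete the first character, then shift every letter 2 places forward in the alphabet (wrapping around).
Starting from "sthunder": after the first operation, "thunder"; after the second, "vjwpfgt".

vjwpfgt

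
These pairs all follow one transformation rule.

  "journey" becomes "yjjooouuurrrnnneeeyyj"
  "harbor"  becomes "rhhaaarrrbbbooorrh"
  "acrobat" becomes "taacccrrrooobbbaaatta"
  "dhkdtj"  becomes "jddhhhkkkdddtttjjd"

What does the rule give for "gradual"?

What's happening: repeat every character 3 times, then swap the first and last characters.
Working it through for "gradual": intermediate "gggrrraaaddduuuaaalll", final "lggrrraaaddduuuaaallg".

lggrrraaaddduuuaaallg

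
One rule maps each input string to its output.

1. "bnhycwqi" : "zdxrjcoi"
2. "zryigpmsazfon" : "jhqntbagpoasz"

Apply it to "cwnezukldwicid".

favlmexjdjedxo

The transformation: move the first 3 characters to the end (rotate left by 3), then shift every letter 1 place forward in the alphabet (wrapping around).
Applying both steps to "cwnezukldwicid": "ezukldwicidcwn", then "favlmexjdjedxo".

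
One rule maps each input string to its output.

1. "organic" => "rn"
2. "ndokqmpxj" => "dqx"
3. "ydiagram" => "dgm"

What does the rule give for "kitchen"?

ih

In each case the input is transformed by: keep one character in every 3, starting at position 2 (positions 2nd, 5th, 8th, ...).
For "kitchen" the result is "ih".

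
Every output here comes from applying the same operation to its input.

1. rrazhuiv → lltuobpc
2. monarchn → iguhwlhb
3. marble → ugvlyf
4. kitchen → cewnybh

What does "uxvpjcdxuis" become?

Each output is the input with this applied: shift every letter 6 places backward in the alphabet (wrapping around), then swap each adjacent pair of characters (1↔2, 3↔4, ...).
On "uxvpjcdxuis": the first step gives "orpjdwxrocm", and the second then gives "rojpwdrxcom".

rojpwdrxcom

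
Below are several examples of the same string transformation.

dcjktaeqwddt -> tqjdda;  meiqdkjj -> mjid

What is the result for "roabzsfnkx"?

Rule — sort the characters into reverse alphabetical order, then keep every other character starting from the second (positions 2nd, 4th, 6th, ...).
"roabzsfnkx" → "zxsronkfba" → "xrnfa".

xrnfa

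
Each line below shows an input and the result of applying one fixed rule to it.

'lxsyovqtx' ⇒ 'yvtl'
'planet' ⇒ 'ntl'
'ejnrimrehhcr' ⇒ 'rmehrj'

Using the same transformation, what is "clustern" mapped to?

senl

Rule — move the first 2 characters to the end (rotate left by 2), then keep every other character starting from the second (positions 2nd, 4th, 6th, ...).
Doing the same to "clustern": "senl".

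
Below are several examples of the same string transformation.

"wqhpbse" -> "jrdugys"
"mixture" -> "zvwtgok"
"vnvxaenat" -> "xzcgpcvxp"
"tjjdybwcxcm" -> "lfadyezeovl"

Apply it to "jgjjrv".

lltxli

The rule is to shift every letter 2 places forward in the alphabet (wrapping around), then move the first 2 characters to the end (rotate left by 2).
Working it through for "jgjjrv": intermediate "lilltx", final "lltxli".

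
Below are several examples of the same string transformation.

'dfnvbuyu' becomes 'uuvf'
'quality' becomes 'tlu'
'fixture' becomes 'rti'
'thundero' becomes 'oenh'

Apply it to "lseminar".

Looking at the pairs, the operation is to keep every other character starting from the second (positions 2nd, 4th, 6th, ...), then reverse the string.
For "lseminar", step one produces "smnr"; step two turns that into "rnms".

rnms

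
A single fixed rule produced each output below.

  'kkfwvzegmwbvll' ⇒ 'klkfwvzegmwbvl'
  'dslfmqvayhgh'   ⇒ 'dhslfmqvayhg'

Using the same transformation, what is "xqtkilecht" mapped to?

xtqtkilech

What's happening: swap the first and last characters, then move the last character to the front.
Applying both steps to "xqtkilecht": "tqtkilechx", then "xtqtkilech".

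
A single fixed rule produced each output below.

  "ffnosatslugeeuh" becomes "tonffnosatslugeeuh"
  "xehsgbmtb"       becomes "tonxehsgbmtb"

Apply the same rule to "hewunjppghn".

The rule is to prepend "ton".
On "hewunjppghn" that produces "tonhewunjppghn".

tonhewunjppghn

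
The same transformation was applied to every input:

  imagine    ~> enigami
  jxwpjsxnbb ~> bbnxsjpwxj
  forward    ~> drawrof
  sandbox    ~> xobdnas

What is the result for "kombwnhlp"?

plhnwbmok

Rule — reverse the string.
On "kombwnhlp" that produces "plhnwbmok".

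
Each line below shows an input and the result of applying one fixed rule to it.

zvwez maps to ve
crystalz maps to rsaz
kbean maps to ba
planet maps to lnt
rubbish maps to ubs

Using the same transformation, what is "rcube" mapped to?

What's happening: keep every other character starting from the second (positions 2nd, 4th, 6th, ...).
"rcube" → "cb".

cb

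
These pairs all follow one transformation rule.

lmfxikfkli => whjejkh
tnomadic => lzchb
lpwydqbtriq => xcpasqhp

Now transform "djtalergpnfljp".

The rule is to delete the first 3 characters, then shift every letter 1 place backward in the alphabet (wrapping around).
"djtalergpnfljp" → "zkdqfomekio".

zkdqfomekio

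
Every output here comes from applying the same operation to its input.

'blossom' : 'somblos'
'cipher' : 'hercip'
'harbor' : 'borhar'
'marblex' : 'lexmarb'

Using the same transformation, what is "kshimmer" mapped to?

Looking at the pairs, the operation is to move the last 3 characters to the front (rotate right by 3).
So "kshimmer" becomes "merkshim".

merkshim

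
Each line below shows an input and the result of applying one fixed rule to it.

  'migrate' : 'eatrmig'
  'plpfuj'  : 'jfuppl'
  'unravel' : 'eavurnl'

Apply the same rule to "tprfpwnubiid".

The pattern: sort the characters into reverse alphabetical order, then move the last 2 characters to the front (rotate right by 2).
For "tprfpwnubiid", step one produces "wutrppniifdb"; step two turns that into "dbwutrppniif".
(Check on "unravel": → "vurnlea" → "eavurnl" ✓)

dbwutrppniif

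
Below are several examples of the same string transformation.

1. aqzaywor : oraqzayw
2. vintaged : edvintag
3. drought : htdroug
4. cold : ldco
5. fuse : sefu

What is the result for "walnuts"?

In each case the input is transformed by: move the last 2 characters to the front (rotate right by 2).
For "walnuts" the result is "tswalnu".

tswalnu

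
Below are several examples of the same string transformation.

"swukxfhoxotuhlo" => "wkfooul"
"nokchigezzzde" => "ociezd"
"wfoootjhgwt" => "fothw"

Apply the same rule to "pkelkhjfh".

The pattern: keep every other character starting from the second (positions 2nd, 4th, 6th, ...).
So "pkelkhjfh" becomes "klhf".

klhf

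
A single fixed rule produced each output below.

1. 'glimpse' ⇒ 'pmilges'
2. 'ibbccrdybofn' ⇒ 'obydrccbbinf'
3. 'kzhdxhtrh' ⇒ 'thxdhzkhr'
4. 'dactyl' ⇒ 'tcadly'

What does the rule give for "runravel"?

varnurle

The transformation: move the last 2 characters to the front (rotate right by 2), then reverse the string.
On "runravel" that produces "varnurle".
(Check on "dactyl": → "yldact" → "tcadly" ✓)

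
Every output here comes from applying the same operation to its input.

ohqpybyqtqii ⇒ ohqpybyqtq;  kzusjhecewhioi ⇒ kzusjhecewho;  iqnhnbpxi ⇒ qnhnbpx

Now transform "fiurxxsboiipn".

Looking at the pairs, the operation is to remove every "i".
On "fiurxxsboiipn" that produces "furxxsbopn".

furxxsbopn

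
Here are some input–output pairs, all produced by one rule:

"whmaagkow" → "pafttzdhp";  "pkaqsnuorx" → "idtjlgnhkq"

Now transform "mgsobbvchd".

fzlhuuovaw

Rule — shift every letter 7 places backward in the alphabet (wrapping around).
For "mgsobbvchd" the result is "fzlhuuovaw".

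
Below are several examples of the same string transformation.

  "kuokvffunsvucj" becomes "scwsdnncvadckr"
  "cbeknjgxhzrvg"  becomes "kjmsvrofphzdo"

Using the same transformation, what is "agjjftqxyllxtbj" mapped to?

iorrnbyfgttfbjr

What's happening: shift every letter 8 places forward in the alphabet (wrapping around).
Doing the same to "agjjftqxyllxtbj": "iorrnbyfgttfbjr".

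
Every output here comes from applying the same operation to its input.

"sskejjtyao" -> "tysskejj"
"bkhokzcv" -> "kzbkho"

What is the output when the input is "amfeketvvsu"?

The transformation: delete the last 2 characters, then move the last 2 characters to the front (rotate right by 2).
For "amfeketvvsu" the result is "vvamfeket".

vvamfeket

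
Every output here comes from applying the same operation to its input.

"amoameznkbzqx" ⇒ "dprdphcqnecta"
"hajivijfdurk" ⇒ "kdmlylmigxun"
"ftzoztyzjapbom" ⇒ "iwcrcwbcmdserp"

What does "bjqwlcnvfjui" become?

emtzofqyimxl

Rule — shift every letter 3 places forward in the alphabet (wrapping around).
For "bjqwlcnvfjui" the result is "emtzofqyimxl".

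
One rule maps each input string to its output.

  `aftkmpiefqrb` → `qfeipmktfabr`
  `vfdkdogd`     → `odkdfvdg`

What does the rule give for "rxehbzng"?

zbhexrgn

In each case the input is transformed by: move the last 2 characters to the front (rotate right by 2), then reverse the string.
On "rxehbzng": the first step gives "ngrxehbz", and the second then gives "zbhexrgn".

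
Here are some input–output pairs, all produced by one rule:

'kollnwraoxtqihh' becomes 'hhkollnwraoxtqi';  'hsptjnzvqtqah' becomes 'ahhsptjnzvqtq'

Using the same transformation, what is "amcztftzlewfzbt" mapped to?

btamcztftzlewfz

The rule is to move the last 2 characters to the front (rotate right by 2).
On "amcztftzlewfzbt" that produces "btamcztftzlewfz".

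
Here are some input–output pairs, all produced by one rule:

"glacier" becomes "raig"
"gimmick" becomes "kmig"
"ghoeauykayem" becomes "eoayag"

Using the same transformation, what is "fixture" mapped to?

exuf

The rule is to keep every other character starting from the first (positions 1st, 3rd, 5th, ...), then swap the first and last characters.
Applying both steps to "fixture": "fxue", then "exuf".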